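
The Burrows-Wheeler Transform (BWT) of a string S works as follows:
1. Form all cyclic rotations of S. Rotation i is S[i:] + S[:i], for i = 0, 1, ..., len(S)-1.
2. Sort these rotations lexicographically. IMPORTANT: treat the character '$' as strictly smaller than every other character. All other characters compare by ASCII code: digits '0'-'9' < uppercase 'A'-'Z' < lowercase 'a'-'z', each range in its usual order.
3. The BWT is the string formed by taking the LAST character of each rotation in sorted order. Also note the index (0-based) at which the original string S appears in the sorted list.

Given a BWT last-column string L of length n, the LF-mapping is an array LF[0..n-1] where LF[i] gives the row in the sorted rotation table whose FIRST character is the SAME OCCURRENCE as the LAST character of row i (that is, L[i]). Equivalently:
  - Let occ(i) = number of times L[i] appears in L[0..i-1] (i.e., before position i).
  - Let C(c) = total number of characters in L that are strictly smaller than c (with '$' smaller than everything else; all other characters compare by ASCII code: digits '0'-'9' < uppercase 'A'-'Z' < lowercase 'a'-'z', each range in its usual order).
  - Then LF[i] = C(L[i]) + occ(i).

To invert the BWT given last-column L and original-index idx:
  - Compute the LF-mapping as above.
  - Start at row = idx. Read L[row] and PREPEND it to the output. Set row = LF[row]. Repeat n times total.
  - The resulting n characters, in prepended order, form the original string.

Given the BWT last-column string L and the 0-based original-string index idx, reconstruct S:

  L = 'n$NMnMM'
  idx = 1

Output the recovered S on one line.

Answer: MMnNMn$

Derivation:
LF mapping: 5 0 4 1 6 2 3
Walk LF starting at row 1, prepending L[row]:
  step 1: row=1, L[1]='$', prepend. Next row=LF[1]=0
  step 2: row=0, L[0]='n', prepend. Next row=LF[0]=5
  step 3: row=5, L[5]='M', prepend. Next row=LF[5]=2
  step 4: row=2, L[2]='N', prepend. Next row=LF[2]=4
  step 5: row=4, L[4]='n', prepend. Next row=LF[4]=6
  step 6: row=6, L[6]='M', prepend. Next row=LF[6]=3
  step 7: row=3, L[3]='M', prepend. Next row=LF[3]=1
Reversed output: MMnNMn$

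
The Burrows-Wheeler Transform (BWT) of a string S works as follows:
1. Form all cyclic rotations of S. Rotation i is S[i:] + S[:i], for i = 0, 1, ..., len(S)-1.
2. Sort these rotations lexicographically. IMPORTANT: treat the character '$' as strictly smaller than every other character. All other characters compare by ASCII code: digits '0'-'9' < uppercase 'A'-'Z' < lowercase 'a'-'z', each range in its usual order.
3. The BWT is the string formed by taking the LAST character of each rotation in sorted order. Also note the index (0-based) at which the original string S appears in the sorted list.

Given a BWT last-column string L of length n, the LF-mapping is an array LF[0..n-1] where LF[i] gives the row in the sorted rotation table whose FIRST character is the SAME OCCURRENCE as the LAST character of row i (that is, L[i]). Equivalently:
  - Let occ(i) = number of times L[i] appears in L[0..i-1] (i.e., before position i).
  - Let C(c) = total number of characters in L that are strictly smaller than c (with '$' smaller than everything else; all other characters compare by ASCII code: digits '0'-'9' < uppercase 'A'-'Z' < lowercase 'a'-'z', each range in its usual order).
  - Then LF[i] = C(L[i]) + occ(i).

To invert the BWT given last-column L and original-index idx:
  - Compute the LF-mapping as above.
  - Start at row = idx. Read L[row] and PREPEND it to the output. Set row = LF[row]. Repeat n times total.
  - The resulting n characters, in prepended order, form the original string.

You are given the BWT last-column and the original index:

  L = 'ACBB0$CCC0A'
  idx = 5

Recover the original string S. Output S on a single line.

Answer: B0CC0ACCBA$

Derivation:
LF mapping: 3 7 5 6 1 0 8 9 10 2 4
Walk LF starting at row 5, prepending L[row]:
  step 1: row=5, L[5]='$', prepend. Next row=LF[5]=0
  step 2: row=0, L[0]='A', prepend. Next row=LF[0]=3
  step 3: row=3, L[3]='B', prepend. Next row=LF[3]=6
  step 4: row=6, L[6]='C', prepend. Next row=LF[6]=8
  step 5: row=8, L[8]='C', prepend. Next row=LF[8]=10
  step 6: row=10, L[10]='A', prepend. Next row=LF[10]=4
  step 7: row=4, L[4]='0', prepend. Next row=LF[4]=1
  step 8: row=1, L[1]='C', prepend. Next row=LF[1]=7
  step 9: row=7, L[7]='C', prepend. Next row=LF[7]=9
  step 10: row=9, L[9]='0', prepend. Next row=LF[9]=2
  step 11: row=2, L[2]='B', prepend. Next row=LF[2]=5
Reversed output: B0CC0ACCBA$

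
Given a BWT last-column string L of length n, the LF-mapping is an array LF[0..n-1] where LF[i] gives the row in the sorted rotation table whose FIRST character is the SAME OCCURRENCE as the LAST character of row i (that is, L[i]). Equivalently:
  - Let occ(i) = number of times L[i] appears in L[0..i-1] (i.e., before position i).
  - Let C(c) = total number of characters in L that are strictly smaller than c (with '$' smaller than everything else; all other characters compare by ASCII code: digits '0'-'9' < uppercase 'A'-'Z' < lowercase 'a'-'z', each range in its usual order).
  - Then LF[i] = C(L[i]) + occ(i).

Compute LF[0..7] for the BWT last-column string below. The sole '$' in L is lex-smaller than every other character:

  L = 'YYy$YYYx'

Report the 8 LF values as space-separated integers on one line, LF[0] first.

Char counts: '$':1, 'Y':5, 'x':1, 'y':1
C (first-col start): C('$')=0, C('Y')=1, C('x')=6, C('y')=7
L[0]='Y': occ=0, LF[0]=C('Y')+0=1+0=1
L[1]='Y': occ=1, LF[1]=C('Y')+1=1+1=2
L[2]='y': occ=0, LF[2]=C('y')+0=7+0=7
L[3]='$': occ=0, LF[3]=C('$')+0=0+0=0
L[4]='Y': occ=2, LF[4]=C('Y')+2=1+2=3
L[5]='Y': occ=3, LF[5]=C('Y')+3=1+3=4
L[6]='Y': occ=4, LF[6]=C('Y')+4=1+4=5
L[7]='x': occ=0, LF[7]=C('x')+0=6+0=6

Answer: 1 2 7 0 3 4 5 6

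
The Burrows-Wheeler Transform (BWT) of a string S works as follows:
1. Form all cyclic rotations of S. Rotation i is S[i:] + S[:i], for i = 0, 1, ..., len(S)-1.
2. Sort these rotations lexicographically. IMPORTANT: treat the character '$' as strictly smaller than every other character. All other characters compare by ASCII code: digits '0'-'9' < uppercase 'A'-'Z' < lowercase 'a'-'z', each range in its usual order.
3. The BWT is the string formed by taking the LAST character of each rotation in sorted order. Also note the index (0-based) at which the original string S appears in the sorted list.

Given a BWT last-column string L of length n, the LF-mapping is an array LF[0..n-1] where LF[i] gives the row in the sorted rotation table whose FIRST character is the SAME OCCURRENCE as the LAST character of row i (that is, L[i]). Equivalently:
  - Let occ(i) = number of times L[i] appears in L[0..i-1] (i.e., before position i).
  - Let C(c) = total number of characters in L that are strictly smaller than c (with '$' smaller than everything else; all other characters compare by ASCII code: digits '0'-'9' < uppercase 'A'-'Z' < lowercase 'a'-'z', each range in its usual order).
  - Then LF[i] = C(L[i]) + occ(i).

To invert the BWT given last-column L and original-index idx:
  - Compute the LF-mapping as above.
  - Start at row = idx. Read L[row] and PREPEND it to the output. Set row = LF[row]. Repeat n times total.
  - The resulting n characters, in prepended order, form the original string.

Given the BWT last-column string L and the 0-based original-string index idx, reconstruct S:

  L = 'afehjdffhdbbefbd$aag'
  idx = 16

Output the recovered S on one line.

Answer: gjbeahahddffbfdbefa$

Derivation:
LF mapping: 1 12 10 17 19 7 13 14 18 8 4 5 11 15 6 9 0 2 3 16
Walk LF starting at row 16, prepending L[row]:
  step 1: row=16, L[16]='$', prepend. Next row=LF[16]=0
  step 2: row=0, L[0]='a', prepend. Next row=LF[0]=1
  step 3: row=1, L[1]='f', prepend. Next row=LF[1]=12
  step 4: row=12, L[12]='e', prepend. Next row=LF[12]=11
  step 5: row=11, L[11]='b', prepend. Next row=LF[11]=5
  step 6: row=5, L[5]='d', prepend. Next row=LF[5]=7
  step 7: row=7, L[7]='f', prepend. Next row=LF[7]=14
  step 8: row=14, L[14]='b', prepend. Next row=LF[14]=6
  step 9: row=6, L[6]='f', prepend. Next row=LF[6]=13
  step 10: row=13, L[13]='f', prepend. Next row=LF[13]=15
  step 11: row=15, L[15]='d', prepend. Next row=LF[15]=9
  step 12: row=9, L[9]='d', prepend. Next row=LF[9]=8
  step 13: row=8, L[8]='h', prepend. Next row=LF[8]=18
  step 14: row=18, L[18]='a', prepend. Next row=LF[18]=3
  step 15: row=3, L[3]='h', prepend. Next row=LF[3]=17
  step 16: row=17, L[17]='a', prepend. Next row=LF[17]=2
  step 17: row=2, L[2]='e', prepend. Next row=LF[2]=10
  step 18: row=10, L[10]='b', prepend. Next row=LF[10]=4
  step 19: row=4, L[4]='j', prepend. Next row=LF[4]=19
  step 20: row=19, L[19]='g', prepend. Next row=LF[19]=16
Reversed output: gjbeahahddffbfdbefa$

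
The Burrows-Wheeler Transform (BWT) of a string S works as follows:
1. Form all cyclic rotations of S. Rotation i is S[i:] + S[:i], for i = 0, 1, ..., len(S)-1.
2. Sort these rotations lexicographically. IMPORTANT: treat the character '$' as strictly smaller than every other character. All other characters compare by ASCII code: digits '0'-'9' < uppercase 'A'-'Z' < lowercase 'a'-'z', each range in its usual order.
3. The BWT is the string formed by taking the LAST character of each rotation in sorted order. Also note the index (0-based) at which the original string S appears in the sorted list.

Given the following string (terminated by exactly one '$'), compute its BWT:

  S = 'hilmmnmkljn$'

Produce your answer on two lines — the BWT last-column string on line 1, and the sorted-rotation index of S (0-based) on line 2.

Answer: n$hlmkinlmjm
1

Derivation:
All 12 rotations (rotation i = S[i:]+S[:i]):
  rot[0] = hilmmnmkljn$
  rot[1] = ilmmnmkljn$h
  rot[2] = lmmnmkljn$hi
  rot[3] = mmnmkljn$hil
  rot[4] = mnmkljn$hilm
  rot[5] = nmkljn$hilmm
  rot[6] = mkljn$hilmmn
  rot[7] = kljn$hilmmnm
  rot[8] = ljn$hilmmnmk
  rot[9] = jn$hilmmnmkl
  rot[10] = n$hilmmnmklj
  rot[11] = $hilmmnmkljn
Sorted (with $ < everything):
  sorted[0] = $hilmmnmkljn  (last char: 'n')
  sorted[1] = hilmmnmkljn$  (last char: '$')
  sorted[2] = ilmmnmkljn$h  (last char: 'h')
  sorted[3] = jn$hilmmnmkl  (last char: 'l')
  sorted[4] = kljn$hilmmnm  (last char: 'm')
  sorted[5] = ljn$hilmmnmk  (last char: 'k')
  sorted[6] = lmmnmkljn$hi  (last char: 'i')
  sorted[7] = mkljn$hilmmn  (last char: 'n')
  sorted[8] = mmnmkljn$hil  (last char: 'l')
  sorted[9] = mnmkljn$hilm  (last char: 'm')
  sorted[10] = n$hilmmnmklj  (last char: 'j')
  sorted[11] = nmkljn$hilmm  (last char: 'm')
Last column: n$hlmkinlmjm
Original string S is at sorted index 1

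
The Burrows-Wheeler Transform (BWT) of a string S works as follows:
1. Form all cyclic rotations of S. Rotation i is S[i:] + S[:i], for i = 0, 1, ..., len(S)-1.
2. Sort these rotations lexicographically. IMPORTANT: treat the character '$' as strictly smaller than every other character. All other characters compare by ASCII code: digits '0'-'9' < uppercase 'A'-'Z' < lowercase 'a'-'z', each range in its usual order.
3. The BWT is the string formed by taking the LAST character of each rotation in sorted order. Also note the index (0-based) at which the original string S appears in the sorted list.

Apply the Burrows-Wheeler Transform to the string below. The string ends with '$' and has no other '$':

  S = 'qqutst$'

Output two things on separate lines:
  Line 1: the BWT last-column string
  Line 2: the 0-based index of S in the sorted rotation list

All 7 rotations (rotation i = S[i:]+S[:i]):
  rot[0] = qqutst$
  rot[1] = qutst$q
  rot[2] = utst$qq
  rot[3] = tst$qqu
  rot[4] = st$qqut
  rot[5] = t$qquts
  rot[6] = $qqutst
Sorted (with $ < everything):
  sorted[0] = $qqutst  (last char: 't')
  sorted[1] = qqutst$  (last char: '$')
  sorted[2] = qutst$q  (last char: 'q')
  sorted[3] = st$qqut  (last char: 't')
  sorted[4] = t$qquts  (last char: 's')
  sorted[5] = tst$qqu  (last char: 'u')
  sorted[6] = utst$qq  (last char: 'q')
Last column: t$qtsuq
Original string S is at sorted index 1

Answer: t$qtsuq
1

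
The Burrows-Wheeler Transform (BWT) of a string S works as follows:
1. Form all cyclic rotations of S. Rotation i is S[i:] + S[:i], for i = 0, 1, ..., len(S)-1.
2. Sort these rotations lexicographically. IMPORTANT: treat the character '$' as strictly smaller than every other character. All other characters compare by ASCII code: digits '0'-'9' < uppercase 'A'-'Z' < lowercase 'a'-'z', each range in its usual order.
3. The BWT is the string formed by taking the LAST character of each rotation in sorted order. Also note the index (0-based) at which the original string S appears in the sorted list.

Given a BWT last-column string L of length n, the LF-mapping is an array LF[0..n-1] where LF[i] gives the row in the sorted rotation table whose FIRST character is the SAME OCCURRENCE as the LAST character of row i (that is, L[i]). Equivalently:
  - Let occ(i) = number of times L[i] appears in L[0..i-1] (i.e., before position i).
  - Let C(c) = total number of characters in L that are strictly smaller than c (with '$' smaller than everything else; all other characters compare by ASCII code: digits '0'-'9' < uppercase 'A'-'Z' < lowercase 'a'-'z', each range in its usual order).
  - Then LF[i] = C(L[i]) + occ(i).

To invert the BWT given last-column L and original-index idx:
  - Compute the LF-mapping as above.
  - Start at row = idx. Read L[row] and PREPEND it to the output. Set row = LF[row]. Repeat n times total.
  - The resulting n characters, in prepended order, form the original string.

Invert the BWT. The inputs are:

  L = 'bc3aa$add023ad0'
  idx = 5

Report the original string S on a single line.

LF mapping: 10 11 4 6 7 0 8 12 13 1 3 5 9 14 2
Walk LF starting at row 5, prepending L[row]:
  step 1: row=5, L[5]='$', prepend. Next row=LF[5]=0
  step 2: row=0, L[0]='b', prepend. Next row=LF[0]=10
  step 3: row=10, L[10]='2', prepend. Next row=LF[10]=3
  step 4: row=3, L[3]='a', prepend. Next row=LF[3]=6
  step 5: row=6, L[6]='a', prepend. Next row=LF[6]=8
  step 6: row=8, L[8]='d', prepend. Next row=LF[8]=13
  step 7: row=13, L[13]='d', prepend. Next row=LF[13]=14
  step 8: row=14, L[14]='0', prepend. Next row=LF[14]=2
  step 9: row=2, L[2]='3', prepend. Next row=LF[2]=4
  step 10: row=4, L[4]='a', prepend. Next row=LF[4]=7
  step 11: row=7, L[7]='d', prepend. Next row=LF[7]=12
  step 12: row=12, L[12]='a', prepend. Next row=LF[12]=9
  step 13: row=9, L[9]='0', prepend. Next row=LF[9]=1
  step 14: row=1, L[1]='c', prepend. Next row=LF[1]=11
  step 15: row=11, L[11]='3', prepend. Next row=LF[11]=5
Reversed output: 3c0ada30ddaa2b$

Answer: 3c0ada30ddaa2b$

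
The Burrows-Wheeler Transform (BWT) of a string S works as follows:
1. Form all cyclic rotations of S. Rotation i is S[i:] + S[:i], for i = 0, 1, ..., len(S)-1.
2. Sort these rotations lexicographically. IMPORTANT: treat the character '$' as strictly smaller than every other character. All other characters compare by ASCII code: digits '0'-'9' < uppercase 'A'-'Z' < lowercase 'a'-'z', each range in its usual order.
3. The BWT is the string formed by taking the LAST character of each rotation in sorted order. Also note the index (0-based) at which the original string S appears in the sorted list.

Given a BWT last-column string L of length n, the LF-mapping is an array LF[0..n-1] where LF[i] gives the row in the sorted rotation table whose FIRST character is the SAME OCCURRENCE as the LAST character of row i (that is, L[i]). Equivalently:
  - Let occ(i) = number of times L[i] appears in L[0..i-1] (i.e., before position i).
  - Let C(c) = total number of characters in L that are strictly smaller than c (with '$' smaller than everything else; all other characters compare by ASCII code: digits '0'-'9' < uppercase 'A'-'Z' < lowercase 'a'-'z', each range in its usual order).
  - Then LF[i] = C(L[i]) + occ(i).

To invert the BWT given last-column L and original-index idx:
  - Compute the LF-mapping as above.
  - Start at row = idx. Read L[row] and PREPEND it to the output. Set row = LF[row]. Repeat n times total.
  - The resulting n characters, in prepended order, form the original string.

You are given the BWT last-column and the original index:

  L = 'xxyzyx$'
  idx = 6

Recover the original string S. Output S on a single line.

Answer: zxyyxx$

Derivation:
LF mapping: 1 2 4 6 5 3 0
Walk LF starting at row 6, prepending L[row]:
  step 1: row=6, L[6]='$', prepend. Next row=LF[6]=0
  step 2: row=0, L[0]='x', prepend. Next row=LF[0]=1
  step 3: row=1, L[1]='x', prepend. Next row=LF[1]=2
  step 4: row=2, L[2]='y', prepend. Next row=LF[2]=4
  step 5: row=4, L[4]='y', prepend. Next row=LF[4]=5
  step 6: row=5, L[5]='x', prepend. Next row=LF[5]=3
  step 7: row=3, L[3]='z', prepend. Next row=LF[3]=6
Reversed output: zxyyxx$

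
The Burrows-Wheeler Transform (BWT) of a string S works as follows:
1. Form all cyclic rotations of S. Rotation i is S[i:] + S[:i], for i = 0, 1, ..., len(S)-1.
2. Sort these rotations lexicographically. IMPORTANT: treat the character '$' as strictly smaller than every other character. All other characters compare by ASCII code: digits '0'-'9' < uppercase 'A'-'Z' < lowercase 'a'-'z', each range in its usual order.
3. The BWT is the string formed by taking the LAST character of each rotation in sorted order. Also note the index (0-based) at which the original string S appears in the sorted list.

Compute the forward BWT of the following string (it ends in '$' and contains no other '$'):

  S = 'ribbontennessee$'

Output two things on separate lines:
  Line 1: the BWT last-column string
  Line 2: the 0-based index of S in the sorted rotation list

All 16 rotations (rotation i = S[i:]+S[:i]):
  rot[0] = ribbontennessee$
  rot[1] = ibbontennessee$r
  rot[2] = bbontennessee$ri
  rot[3] = bontennessee$rib
  rot[4] = ontennessee$ribb
  rot[5] = ntennessee$ribbo
  rot[6] = tennessee$ribbon
  rot[7] = ennessee$ribbont
  rot[8] = nnessee$ribbonte
  rot[9] = nessee$ribbonten
  rot[10] = essee$ribbontenn
  rot[11] = ssee$ribbontenne
  rot[12] = see$ribbontennes
  rot[13] = ee$ribbontenness
  rot[14] = e$ribbontennesse
  rot[15] = $ribbontennessee
Sorted (with $ < everything):
  sorted[0] = $ribbontennessee  (last char: 'e')
  sorted[1] = bbontennessee$ri  (last char: 'i')
  sorted[2] = bontennessee$rib  (last char: 'b')
  sorted[3] = e$ribbontennesse  (last char: 'e')
  sorted[4] = ee$ribbontenness  (last char: 's')
  sorted[5] = ennessee$ribbont  (last char: 't')
  sorted[6] = essee$ribbontenn  (last char: 'n')
  sorted[7] = ibbontennessee$r  (last char: 'r')
  sorted[8] = nessee$ribbonten  (last char: 'n')
  sorted[9] = nnessee$ribbonte  (last char: 'e')
  sorted[10] = ntennessee$ribbo  (last char: 'o')
  sorted[11] = ontennessee$ribb  (last char: 'b')
  sorted[12] = ribbontennessee$  (last char: '$')
  sorted[13] = see$ribbontennes  (last char: 's')
  sorted[14] = ssee$ribbontenne  (last char: 'e')
  sorted[15] = tennessee$ribbon  (last char: 'n')
Last column: eibestnrneob$sen
Original string S is at sorted index 12

Answer: eibestnrneob$sen
12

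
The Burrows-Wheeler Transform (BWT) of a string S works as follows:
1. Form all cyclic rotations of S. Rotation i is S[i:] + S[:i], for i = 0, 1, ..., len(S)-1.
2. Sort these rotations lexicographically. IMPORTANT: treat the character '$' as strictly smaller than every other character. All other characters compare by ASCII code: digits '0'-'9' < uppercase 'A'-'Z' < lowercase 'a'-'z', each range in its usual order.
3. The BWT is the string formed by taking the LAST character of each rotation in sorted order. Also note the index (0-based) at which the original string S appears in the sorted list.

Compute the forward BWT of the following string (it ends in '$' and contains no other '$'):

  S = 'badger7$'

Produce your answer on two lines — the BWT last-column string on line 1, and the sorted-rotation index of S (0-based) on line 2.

Answer: 7rb$agde
3

Derivation:
All 8 rotations (rotation i = S[i:]+S[:i]):
  rot[0] = badger7$
  rot[1] = adger7$b
  rot[2] = dger7$ba
  rot[3] = ger7$bad
  rot[4] = er7$badg
  rot[5] = r7$badge
  rot[6] = 7$badger
  rot[7] = $badger7
Sorted (with $ < everything):
  sorted[0] = $badger7  (last char: '7')
  sorted[1] = 7$badger  (last char: 'r')
  sorted[2] = adger7$b  (last char: 'b')
  sorted[3] = badger7$  (last char: '$')
  sorted[4] = dger7$ba  (last char: 'a')
  sorted[5] = er7$badg  (last char: 'g')
  sorted[6] = ger7$bad  (last char: 'd')
  sorted[7] = r7$badge  (last char: 'e')
Last column: 7rb$agde
Original string S is at sorted index 3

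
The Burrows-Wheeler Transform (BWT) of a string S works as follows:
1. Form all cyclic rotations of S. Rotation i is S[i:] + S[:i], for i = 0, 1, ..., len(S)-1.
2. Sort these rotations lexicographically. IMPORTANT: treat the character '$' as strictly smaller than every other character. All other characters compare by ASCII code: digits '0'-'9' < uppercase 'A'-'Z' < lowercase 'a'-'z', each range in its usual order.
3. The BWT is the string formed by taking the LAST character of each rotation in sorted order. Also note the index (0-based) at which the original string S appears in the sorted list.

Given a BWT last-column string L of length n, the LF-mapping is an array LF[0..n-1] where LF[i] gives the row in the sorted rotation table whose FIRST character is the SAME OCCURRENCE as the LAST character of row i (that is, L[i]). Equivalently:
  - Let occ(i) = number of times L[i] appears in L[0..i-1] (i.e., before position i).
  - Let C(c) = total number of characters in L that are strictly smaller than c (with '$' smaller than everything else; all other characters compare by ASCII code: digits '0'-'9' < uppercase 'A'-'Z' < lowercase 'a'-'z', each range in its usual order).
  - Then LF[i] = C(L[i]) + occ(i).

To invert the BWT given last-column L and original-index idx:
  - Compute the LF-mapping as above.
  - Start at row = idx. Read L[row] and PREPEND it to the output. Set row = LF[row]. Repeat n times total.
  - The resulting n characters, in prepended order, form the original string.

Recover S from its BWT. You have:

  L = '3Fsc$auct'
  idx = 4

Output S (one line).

Answer: cactusF3$

Derivation:
LF mapping: 1 2 6 4 0 3 8 5 7
Walk LF starting at row 4, prepending L[row]:
  step 1: row=4, L[4]='$', prepend. Next row=LF[4]=0
  step 2: row=0, L[0]='3', prepend. Next row=LF[0]=1
  step 3: row=1, L[1]='F', prepend. Next row=LF[1]=2
  step 4: row=2, L[2]='s', prepend. Next row=LF[2]=6
  step 5: row=6, L[6]='u', prepend. Next row=LF[6]=8
  step 6: row=8, L[8]='t', prepend. Next row=LF[8]=7
  step 7: row=7, L[7]='c', prepend. Next row=LF[7]=5
  step 8: row=5, L[5]='a', prepend. Next row=LF[5]=3
  step 9: row=3, L[3]='c', prepend. Next row=LF[3]=4
Reversed output: cactusF3$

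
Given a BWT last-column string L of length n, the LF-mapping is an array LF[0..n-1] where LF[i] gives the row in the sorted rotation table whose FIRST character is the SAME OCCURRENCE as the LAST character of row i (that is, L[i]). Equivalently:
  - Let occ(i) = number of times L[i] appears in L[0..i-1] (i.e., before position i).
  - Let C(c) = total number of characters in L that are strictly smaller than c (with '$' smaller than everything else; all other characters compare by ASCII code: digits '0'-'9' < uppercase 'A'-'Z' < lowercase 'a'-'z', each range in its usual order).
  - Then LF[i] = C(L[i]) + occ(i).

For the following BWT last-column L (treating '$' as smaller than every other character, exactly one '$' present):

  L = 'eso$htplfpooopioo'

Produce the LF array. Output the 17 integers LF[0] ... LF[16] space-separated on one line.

Answer: 1 15 6 0 3 16 12 5 2 13 7 8 9 14 4 10 11

Derivation:
Char counts: '$':1, 'e':1, 'f':1, 'h':1, 'i':1, 'l':1, 'o':6, 'p':3, 's':1, 't':1
C (first-col start): C('$')=0, C('e')=1, C('f')=2, C('h')=3, C('i')=4, C('l')=5, C('o')=6, C('p')=12, C('s')=15, C('t')=16
L[0]='e': occ=0, LF[0]=C('e')+0=1+0=1
L[1]='s': occ=0, LF[1]=C('s')+0=15+0=15
L[2]='o': occ=0, LF[2]=C('o')+0=6+0=6
L[3]='$': occ=0, LF[3]=C('$')+0=0+0=0
L[4]='h': occ=0, LF[4]=C('h')+0=3+0=3
L[5]='t': occ=0, LF[5]=C('t')+0=16+0=16
L[6]='p': occ=0, LF[6]=C('p')+0=12+0=12
L[7]='l': occ=0, LF[7]=C('l')+0=5+0=5
L[8]='f': occ=0, LF[8]=C('f')+0=2+0=2
L[9]='p': occ=1, LF[9]=C('p')+1=12+1=13
L[10]='o': occ=1, LF[10]=C('o')+1=6+1=7
L[11]='o': occ=2, LF[11]=C('o')+2=6+2=8
L[12]='o': occ=3, LF[12]=C('o')+3=6+3=9
L[13]='p': occ=2, LF[13]=C('p')+2=12+2=14
L[14]='i': occ=0, LF[14]=C('i')+0=4+0=4
L[15]='o': occ=4, LF[15]=C('o')+4=6+4=10
L[16]='o': occ=5, LF[16]=C('o')+5=6+5=11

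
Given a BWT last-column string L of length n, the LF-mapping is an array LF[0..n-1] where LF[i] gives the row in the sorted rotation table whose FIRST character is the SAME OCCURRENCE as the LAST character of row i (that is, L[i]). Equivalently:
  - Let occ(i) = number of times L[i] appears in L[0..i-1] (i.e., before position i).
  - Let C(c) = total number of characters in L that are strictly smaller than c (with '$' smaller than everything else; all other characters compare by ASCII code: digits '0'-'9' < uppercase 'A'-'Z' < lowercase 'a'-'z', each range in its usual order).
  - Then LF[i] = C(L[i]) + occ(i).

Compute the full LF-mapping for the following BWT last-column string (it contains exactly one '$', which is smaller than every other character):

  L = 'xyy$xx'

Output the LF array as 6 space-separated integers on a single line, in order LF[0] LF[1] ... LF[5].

Char counts: '$':1, 'x':3, 'y':2
C (first-col start): C('$')=0, C('x')=1, C('y')=4
L[0]='x': occ=0, LF[0]=C('x')+0=1+0=1
L[1]='y': occ=0, LF[1]=C('y')+0=4+0=4
L[2]='y': occ=1, LF[2]=C('y')+1=4+1=5
L[3]='$': occ=0, LF[3]=C('$')+0=0+0=0
L[4]='x': occ=1, LF[4]=C('x')+1=1+1=2
L[5]='x': occ=2, LF[5]=C('x')+2=1+2=3

Answer: 1 4 5 0 2 3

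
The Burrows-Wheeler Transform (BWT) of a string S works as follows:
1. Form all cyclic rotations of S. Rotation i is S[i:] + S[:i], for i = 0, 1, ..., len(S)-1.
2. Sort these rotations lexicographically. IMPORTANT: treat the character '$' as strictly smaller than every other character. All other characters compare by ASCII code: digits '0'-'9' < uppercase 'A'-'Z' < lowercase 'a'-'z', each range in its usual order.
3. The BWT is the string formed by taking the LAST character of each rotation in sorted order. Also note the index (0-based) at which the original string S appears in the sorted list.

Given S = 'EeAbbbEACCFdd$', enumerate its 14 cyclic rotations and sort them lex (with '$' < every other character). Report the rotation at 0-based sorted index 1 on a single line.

Answer: ACCFdd$EeAbbbE

Derivation:
All 14 rotations (rotation i = S[i:]+S[:i]):
  rot[0] = EeAbbbEACCFdd$
  rot[1] = eAbbbEACCFdd$E
  rot[2] = AbbbEACCFdd$Ee
  rot[3] = bbbEACCFdd$EeA
  rot[4] = bbEACCFdd$EeAb
  rot[5] = bEACCFdd$EeAbb
  rot[6] = EACCFdd$EeAbbb
  rot[7] = ACCFdd$EeAbbbE
  rot[8] = CCFdd$EeAbbbEA
  rot[9] = CFdd$EeAbbbEAC
  rot[10] = Fdd$EeAbbbEACC
  rot[11] = dd$EeAbbbEACCF
  rot[12] = d$EeAbbbEACCFd
  rot[13] = $EeAbbbEACCFdd
Sorted (with $ < everything):
  sorted[0] = $EeAbbbEACCFdd
  sorted[1] = ACCFdd$EeAbbbE
  sorted[2] = AbbbEACCFdd$Ee
  sorted[3] = CCFdd$EeAbbbEA
  sorted[4] = CFdd$EeAbbbEAC
  sorted[5] = EACCFdd$EeAbbb
  sorted[6] = EeAbbbEACCFdd$
  sorted[7] = Fdd$EeAbbbEACC
  sorted[8] = bEACCFdd$EeAbb
  sorted[9] = bbEACCFdd$EeAb
  sorted[10] = bbbEACCFdd$EeA
  sorted[11] = d$EeAbbbEACCFd
  sorted[12] = dd$EeAbbbEACCF
  sorted[13] = eAbbbEACCFdd$E
sorted[1] = ACCFdd$EeAbbbE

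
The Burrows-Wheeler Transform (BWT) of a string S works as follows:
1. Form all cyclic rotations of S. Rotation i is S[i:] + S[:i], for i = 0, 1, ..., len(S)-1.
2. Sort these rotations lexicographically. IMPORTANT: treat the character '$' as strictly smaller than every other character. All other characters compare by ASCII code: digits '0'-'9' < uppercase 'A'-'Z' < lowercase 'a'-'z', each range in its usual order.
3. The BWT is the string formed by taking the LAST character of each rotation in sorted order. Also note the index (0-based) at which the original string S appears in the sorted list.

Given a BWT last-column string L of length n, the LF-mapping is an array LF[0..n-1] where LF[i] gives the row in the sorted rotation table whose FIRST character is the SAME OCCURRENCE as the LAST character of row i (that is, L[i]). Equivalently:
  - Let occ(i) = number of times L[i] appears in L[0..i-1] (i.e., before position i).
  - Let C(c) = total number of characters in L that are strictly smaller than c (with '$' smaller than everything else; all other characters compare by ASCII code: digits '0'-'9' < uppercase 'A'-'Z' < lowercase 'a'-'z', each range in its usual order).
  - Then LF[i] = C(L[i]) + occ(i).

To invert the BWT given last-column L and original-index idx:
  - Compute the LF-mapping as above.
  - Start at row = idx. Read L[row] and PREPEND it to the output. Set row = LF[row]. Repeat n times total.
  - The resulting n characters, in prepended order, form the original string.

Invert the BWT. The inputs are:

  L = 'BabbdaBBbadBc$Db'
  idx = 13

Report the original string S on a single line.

LF mapping: 1 6 9 10 14 7 2 3 11 8 15 4 13 0 5 12
Walk LF starting at row 13, prepending L[row]:
  step 1: row=13, L[13]='$', prepend. Next row=LF[13]=0
  step 2: row=0, L[0]='B', prepend. Next row=LF[0]=1
  step 3: row=1, L[1]='a', prepend. Next row=LF[1]=6
  step 4: row=6, L[6]='B', prepend. Next row=LF[6]=2
  step 5: row=2, L[2]='b', prepend. Next row=LF[2]=9
  step 6: row=9, L[9]='a', prepend. Next row=LF[9]=8
  step 7: row=8, L[8]='b', prepend. Next row=LF[8]=11
  step 8: row=11, L[11]='B', prepend. Next row=LF[11]=4
  step 9: row=4, L[4]='d', prepend. Next row=LF[4]=14
  step 10: row=14, L[14]='D', prepend. Next row=LF[14]=5
  step 11: row=5, L[5]='a', prepend. Next row=LF[5]=7
  step 12: row=7, L[7]='B', prepend. Next row=LF[7]=3
  step 13: row=3, L[3]='b', prepend. Next row=LF[3]=10
  step 14: row=10, L[10]='d', prepend. Next row=LF[10]=15
  step 15: row=15, L[15]='b', prepend. Next row=LF[15]=12
  step 16: row=12, L[12]='c', prepend. Next row=LF[12]=13
Reversed output: cbdbBaDdBbabBaB$

Answer: cbdbBaDdBbabBaB$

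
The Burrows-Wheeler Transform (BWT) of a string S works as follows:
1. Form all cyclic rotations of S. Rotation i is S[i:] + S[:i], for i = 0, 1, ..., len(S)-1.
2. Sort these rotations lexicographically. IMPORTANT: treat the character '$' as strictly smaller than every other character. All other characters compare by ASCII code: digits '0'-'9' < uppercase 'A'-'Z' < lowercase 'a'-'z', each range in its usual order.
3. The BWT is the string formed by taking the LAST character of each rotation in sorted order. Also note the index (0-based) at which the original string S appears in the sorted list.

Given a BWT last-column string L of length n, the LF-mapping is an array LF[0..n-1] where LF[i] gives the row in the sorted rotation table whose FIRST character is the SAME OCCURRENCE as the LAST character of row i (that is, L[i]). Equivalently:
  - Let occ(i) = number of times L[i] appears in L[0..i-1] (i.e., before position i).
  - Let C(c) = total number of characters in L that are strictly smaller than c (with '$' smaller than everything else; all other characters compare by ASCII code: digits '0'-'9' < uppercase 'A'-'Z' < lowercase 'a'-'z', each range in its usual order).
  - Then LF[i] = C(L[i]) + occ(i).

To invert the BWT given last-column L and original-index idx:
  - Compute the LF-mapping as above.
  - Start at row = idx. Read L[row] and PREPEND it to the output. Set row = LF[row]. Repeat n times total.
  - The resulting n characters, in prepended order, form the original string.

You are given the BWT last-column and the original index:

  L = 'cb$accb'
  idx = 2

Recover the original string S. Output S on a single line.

Answer: babccc$

Derivation:
LF mapping: 4 2 0 1 5 6 3
Walk LF starting at row 2, prepending L[row]:
  step 1: row=2, L[2]='$', prepend. Next row=LF[2]=0
  step 2: row=0, L[0]='c', prepend. Next row=LF[0]=4
  step 3: row=4, L[4]='c', prepend. Next row=LF[4]=5
  step 4: row=5, L[5]='c', prepend. Next row=LF[5]=6
  step 5: row=6, L[6]='b', prepend. Next row=LF[6]=3
  step 6: row=3, L[3]='a', prepend. Next row=LF[3]=1
  step 7: row=1, L[1]='b', prepend. Next row=LF[1]=2
Reversed output: babccc$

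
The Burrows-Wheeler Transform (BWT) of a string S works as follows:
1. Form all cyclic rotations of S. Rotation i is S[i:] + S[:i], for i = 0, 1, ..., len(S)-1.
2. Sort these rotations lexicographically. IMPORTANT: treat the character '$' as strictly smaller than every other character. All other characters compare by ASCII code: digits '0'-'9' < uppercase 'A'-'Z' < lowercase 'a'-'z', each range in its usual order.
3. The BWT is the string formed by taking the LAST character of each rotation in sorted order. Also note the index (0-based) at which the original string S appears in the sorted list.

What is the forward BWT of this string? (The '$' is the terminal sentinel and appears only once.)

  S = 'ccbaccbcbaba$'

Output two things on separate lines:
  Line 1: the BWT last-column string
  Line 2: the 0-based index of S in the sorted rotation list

Answer: abbbacccbcc$a
11

Derivation:
All 13 rotations (rotation i = S[i:]+S[:i]):
  rot[0] = ccbaccbcbaba$
  rot[1] = cbaccbcbaba$c
  rot[2] = baccbcbaba$cc
  rot[3] = accbcbaba$ccb
  rot[4] = ccbcbaba$ccba
  rot[5] = cbcbaba$ccbac
  rot[6] = bcbaba$ccbacc
  rot[7] = cbaba$ccbaccb
  rot[8] = baba$ccbaccbc
  rot[9] = aba$ccbaccbcb
  rot[10] = ba$ccbaccbcba
  rot[11] = a$ccbaccbcbab
  rot[12] = $ccbaccbcbaba
Sorted (with $ < everything):
  sorted[0] = $ccbaccbcbaba  (last char: 'a')
  sorted[1] = a$ccbaccbcbab  (last char: 'b')
  sorted[2] = aba$ccbaccbcb  (last char: 'b')
  sorted[3] = accbcbaba$ccb  (last char: 'b')
  sorted[4] = ba$ccbaccbcba  (last char: 'a')
  sorted[5] = baba$ccbaccbc  (last char: 'c')
  sorted[6] = baccbcbaba$cc  (last char: 'c')
  sorted[7] = bcbaba$ccbacc  (last char: 'c')
  sorted[8] = cbaba$ccbaccb  (last char: 'b')
  sorted[9] = cbaccbcbaba$c  (last char: 'c')
  sorted[10] = cbcbaba$ccbac  (last char: 'c')
  sorted[11] = ccbaccbcbaba$  (last char: '$')
  sorted[12] = ccbcbaba$ccba  (last char: 'a')
Last column: abbbacccbcc$a
Original string S is at sorted index 11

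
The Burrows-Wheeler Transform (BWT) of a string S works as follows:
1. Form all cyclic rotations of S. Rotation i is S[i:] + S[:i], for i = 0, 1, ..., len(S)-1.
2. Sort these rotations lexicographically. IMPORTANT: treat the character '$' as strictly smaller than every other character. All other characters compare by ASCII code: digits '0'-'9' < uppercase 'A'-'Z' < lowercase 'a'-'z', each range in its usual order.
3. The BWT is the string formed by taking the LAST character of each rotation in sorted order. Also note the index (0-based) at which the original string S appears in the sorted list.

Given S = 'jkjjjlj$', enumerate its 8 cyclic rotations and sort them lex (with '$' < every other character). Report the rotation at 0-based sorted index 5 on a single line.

Answer: jlj$jkjj

Derivation:
All 8 rotations (rotation i = S[i:]+S[:i]):
  rot[0] = jkjjjlj$
  rot[1] = kjjjlj$j
  rot[2] = jjjlj$jk
  rot[3] = jjlj$jkj
  rot[4] = jlj$jkjj
  rot[5] = lj$jkjjj
  rot[6] = j$jkjjjl
  rot[7] = $jkjjjlj
Sorted (with $ < everything):
  sorted[0] = $jkjjjlj
  sorted[1] = j$jkjjjl
  sorted[2] = jjjlj$jk
  sorted[3] = jjlj$jkj
  sorted[4] = jkjjjlj$
  sorted[5] = jlj$jkjj
  sorted[6] = kjjjlj$j
  sorted[7] = lj$jkjjj
sorted[5] = jlj$jkjj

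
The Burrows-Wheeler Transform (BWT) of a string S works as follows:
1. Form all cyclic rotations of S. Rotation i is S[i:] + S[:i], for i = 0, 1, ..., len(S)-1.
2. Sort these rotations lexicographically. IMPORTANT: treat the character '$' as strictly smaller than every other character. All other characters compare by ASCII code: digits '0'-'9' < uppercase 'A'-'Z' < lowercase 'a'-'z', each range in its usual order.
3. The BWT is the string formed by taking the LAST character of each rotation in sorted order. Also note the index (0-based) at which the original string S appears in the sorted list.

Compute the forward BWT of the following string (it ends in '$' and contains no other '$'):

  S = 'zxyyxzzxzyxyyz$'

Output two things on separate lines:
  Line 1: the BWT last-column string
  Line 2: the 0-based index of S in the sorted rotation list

Answer: zzyzyzyxxyy$zxx
11

Derivation:
All 15 rotations (rotation i = S[i:]+S[:i]):
  rot[0] = zxyyxzzxzyxyyz$
  rot[1] = xyyxzzxzyxyyz$z
  rot[2] = yyxzzxzyxyyz$zx
  rot[3] = yxzzxzyxyyz$zxy
  rot[4] = xzzxzyxyyz$zxyy
  rot[5] = zzxzyxyyz$zxyyx
  rot[6] = zxzyxyyz$zxyyxz
  rot[7] = xzyxyyz$zxyyxzz
  rot[8] = zyxyyz$zxyyxzzx
  rot[9] = yxyyz$zxyyxzzxz
  rot[10] = xyyz$zxyyxzzxzy
  rot[11] = yyz$zxyyxzzxzyx
  rot[12] = yz$zxyyxzzxzyxy
  rot[13] = z$zxyyxzzxzyxyy
  rot[14] = $zxyyxzzxzyxyyz
Sorted (with $ < everything):
  sorted[0] = $zxyyxzzxzyxyyz  (last char: 'z')
  sorted[1] = xyyxzzxzyxyyz$z  (last char: 'z')
  sorted[2] = xyyz$zxyyxzzxzy  (last char: 'y')
  sorted[3] = xzyxyyz$zxyyxzz  (last char: 'z')
  sorted[4] = xzzxzyxyyz$zxyy  (last char: 'y')
  sorted[5] = yxyyz$zxyyxzzxz  (last char: 'z')
  sorted[6] = yxzzxzyxyyz$zxy  (last char: 'y')
  sorted[7] = yyxzzxzyxyyz$zx  (last char: 'x')
  sorted[8] = yyz$zxyyxzzxzyx  (last char: 'x')
  sorted[9] = yz$zxyyxzzxzyxy  (last char: 'y')
  sorted[10] = z$zxyyxzzxzyxyy  (last char: 'y')
  sorted[11] = zxyyxzzxzyxyyz$  (last char: '$')
  sorted[12] = zxzyxyyz$zxyyxz  (last char: 'z')
  sorted[13] = zyxyyz$zxyyxzzx  (last char: 'x')
  sorted[14] = zzxzyxyyz$zxyyx  (last char: 'x')
Last column: zzyzyzyxxyy$zxx
Original string S is at sorted index 11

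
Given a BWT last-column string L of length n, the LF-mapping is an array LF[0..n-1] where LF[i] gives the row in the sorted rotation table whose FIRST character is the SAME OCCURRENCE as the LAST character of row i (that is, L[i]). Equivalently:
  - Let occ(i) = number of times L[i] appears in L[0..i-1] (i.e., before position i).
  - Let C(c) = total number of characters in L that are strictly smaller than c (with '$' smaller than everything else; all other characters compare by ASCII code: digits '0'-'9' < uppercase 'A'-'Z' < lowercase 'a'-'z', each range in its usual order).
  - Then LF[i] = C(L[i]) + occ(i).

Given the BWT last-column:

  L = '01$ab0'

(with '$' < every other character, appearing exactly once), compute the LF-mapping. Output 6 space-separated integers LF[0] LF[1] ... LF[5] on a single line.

Char counts: '$':1, '0':2, '1':1, 'a':1, 'b':1
C (first-col start): C('$')=0, C('0')=1, C('1')=3, C('a')=4, C('b')=5
L[0]='0': occ=0, LF[0]=C('0')+0=1+0=1
L[1]='1': occ=0, LF[1]=C('1')+0=3+0=3
L[2]='$': occ=0, LF[2]=C('$')+0=0+0=0
L[3]='a': occ=0, LF[3]=C('a')+0=4+0=4
L[4]='b': occ=0, LF[4]=C('b')+0=5+0=5
L[5]='0': occ=1, LF[5]=C('0')+1=1+1=2

Answer: 1 3 0 4 5 2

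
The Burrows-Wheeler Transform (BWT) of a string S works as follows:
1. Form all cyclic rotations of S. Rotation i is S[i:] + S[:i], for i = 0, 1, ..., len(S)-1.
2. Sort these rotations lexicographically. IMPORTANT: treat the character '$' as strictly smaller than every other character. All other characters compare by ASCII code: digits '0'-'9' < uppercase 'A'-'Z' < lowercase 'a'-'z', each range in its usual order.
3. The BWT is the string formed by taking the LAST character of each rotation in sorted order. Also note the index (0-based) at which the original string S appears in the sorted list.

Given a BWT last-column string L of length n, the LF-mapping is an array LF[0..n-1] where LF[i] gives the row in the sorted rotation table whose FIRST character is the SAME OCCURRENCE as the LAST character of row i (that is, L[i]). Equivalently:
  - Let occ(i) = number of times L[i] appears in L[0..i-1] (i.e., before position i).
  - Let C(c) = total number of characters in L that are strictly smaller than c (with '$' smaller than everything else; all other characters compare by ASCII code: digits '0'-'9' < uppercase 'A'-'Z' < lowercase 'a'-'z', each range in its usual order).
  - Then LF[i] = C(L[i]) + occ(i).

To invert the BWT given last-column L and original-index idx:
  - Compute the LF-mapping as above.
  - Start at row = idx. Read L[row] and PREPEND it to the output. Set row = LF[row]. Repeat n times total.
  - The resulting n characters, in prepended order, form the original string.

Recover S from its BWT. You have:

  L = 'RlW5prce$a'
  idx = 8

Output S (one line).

LF mapping: 2 7 3 1 8 9 5 6 0 4
Walk LF starting at row 8, prepending L[row]:
  step 1: row=8, L[8]='$', prepend. Next row=LF[8]=0
  step 2: row=0, L[0]='R', prepend. Next row=LF[0]=2
  step 3: row=2, L[2]='W', prepend. Next row=LF[2]=3
  step 4: row=3, L[3]='5', prepend. Next row=LF[3]=1
  step 5: row=1, L[1]='l', prepend. Next row=LF[1]=7
  step 6: row=7, L[7]='e', prepend. Next row=LF[7]=6
  step 7: row=6, L[6]='c', prepend. Next row=LF[6]=5
  step 8: row=5, L[5]='r', prepend. Next row=LF[5]=9
  step 9: row=9, L[9]='a', prepend. Next row=LF[9]=4
  step 10: row=4, L[4]='p', prepend. Next row=LF[4]=8
Reversed output: parcel5WR$

Answer: parcel5WR$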